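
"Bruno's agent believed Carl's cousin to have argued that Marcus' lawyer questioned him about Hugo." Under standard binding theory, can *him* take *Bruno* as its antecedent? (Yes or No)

*him* is a pronoun; Principle B requires it to be free in its binding domain — the clause headed by 'questioned'.
— Bruno: possessor inside the subject DP of the matrix clause; does not c-command the pronoun — Principle B does not apply; allowed.

Yes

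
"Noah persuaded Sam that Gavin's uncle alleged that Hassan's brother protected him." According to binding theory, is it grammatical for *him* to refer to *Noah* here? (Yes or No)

*Noah* is an R-expression; Principle C requires it to be free (not bound by any c-commanding expression).
— him: object of the clause headed by 'protected'; the pronoun does not c-command the R-expression — coreference allowed.

Yes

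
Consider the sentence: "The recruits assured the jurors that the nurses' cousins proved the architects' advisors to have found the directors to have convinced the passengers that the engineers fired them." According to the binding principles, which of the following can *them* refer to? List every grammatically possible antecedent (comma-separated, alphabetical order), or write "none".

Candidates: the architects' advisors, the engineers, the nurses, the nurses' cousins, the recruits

*them* is a pronoun; Principle B requires it to be free in its binding domain — the clause headed by 'fired'.
— the architects' advisors: subject of the clause headed by 'found'; c-commands the pronoun but lies outside its binding domain — allowed.
— the engineers: subject of the clause headed by 'fired'; c-commands the pronoun within its binding domain — blocked (Principle B).
— the nurses: possessor inside the subject DP of the clause headed by 'proved'; does not c-command the pronoun — Principle B does not apply; allowed.
— the nurses' cousins: subject of the clause headed by 'proved'; c-commands the pronoun but lies outside its binding domain — allowed.
— the recruits: subject of the matrix clause; c-commands the pronoun but lies outside its binding domain — allowed.

the architects' advisors, the nurses, the nurses' cousins, the recruits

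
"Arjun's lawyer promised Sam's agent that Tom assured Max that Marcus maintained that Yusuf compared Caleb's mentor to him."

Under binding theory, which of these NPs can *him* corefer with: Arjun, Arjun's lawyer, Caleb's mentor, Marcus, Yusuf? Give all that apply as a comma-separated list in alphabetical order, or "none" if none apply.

*him* is a pronoun; Principle B requires it to be free in its binding domain — the clause headed by 'compared'.
— Arjun: possessor inside the subject DP of the matrix clause; does not c-command the pronoun — Principle B does not apply; allowed.
— Arjun's lawyer: subject of the matrix clause; c-commands the pronoun but lies outside its binding domain — allowed.
— Caleb's mentor: object of the clause headed by 'compared'; c-commands the pronoun within its binding domain — blocked (Principle B).
— Marcus: subject of the clause headed by 'maintained'; c-commands the pronoun but lies outside its binding domain — allowed.
— Yusuf: subject of the clause headed by 'compared'; c-commands the pronoun within its binding domain — blocked (Principle B).

Arjun, Arjun's lawyer, Marcus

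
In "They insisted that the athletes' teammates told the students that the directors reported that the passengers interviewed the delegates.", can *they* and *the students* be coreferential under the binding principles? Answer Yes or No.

No

*the students* is an R-expression; Principle C requires it to be free (not bound by any c-commanding expression).
— they: subject of the matrix clause; the pronoun c-commands the R-expression — coreference blocked (Principle C).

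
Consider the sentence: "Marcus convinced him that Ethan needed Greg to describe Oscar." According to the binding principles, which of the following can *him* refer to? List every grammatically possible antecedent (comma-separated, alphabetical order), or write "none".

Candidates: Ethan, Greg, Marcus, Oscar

*him* is a pronoun; Principle B requires it to be free in its binding domain — the matrix clause.
— Ethan: subject of the clause headed by 'needed'; is c-commanded by the pronoun; coreference would bind this R-expression — blocked (Principle C).
— Greg: subject of the clause headed by 'describe'; is c-commanded by the pronoun; coreference would bind this R-expression — blocked (Principle C).
— Marcus: subject of the matrix clause; c-commands the pronoun within its binding domain — blocked (Principle B).
— Oscar: object of the clause headed by 'describe'; is c-commanded by the pronoun; coreference would bind this R-expression — blocked (Principle C).

none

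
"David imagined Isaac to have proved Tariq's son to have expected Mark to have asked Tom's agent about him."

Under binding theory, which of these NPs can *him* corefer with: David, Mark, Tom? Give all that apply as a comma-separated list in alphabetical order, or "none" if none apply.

David, Tom

*him* is a pronoun; Principle B requires it to be free in its binding domain — the clause headed by 'asked'.
— David: subject of the matrix clause; c-commands the pronoun but lies outside its binding domain — allowed.
— Mark: subject of the clause headed by 'asked'; c-commands the pronoun within its binding domain — blocked (Principle B).
— Tom: possessor inside the object DP of the clause headed by 'asked'; does not c-command the pronoun — Principle B does not apply; allowed.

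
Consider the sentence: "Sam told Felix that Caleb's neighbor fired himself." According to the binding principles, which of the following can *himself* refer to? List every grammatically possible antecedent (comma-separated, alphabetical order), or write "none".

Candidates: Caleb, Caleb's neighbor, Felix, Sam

*himself* is a reflexive; Principle A requires it to be bound within its binding domain — the clause headed by 'fired'.
— Caleb: possessor inside the subject DP of the clause headed by 'fired'; does not c-command the reflexive — cannot bind it (Principle A).
— Caleb's neighbor: subject of the clause headed by 'fired'; c-commands the reflexive within its binding domain — allowed (Principle A).
— Felix: object of the matrix clause; c-commands the reflexive but lies outside its binding domain — cannot bind it (Principle A).
— Sam: subject of the matrix clause; c-commands the reflexive but lies outside its binding domain — cannot bind it (Principle A).

Caleb's neighbor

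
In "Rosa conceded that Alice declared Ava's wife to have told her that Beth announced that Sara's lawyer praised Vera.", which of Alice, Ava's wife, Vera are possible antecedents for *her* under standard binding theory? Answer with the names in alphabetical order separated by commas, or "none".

Alice

*her* is a pronoun; Principle B requires it to be free in its binding domain — the clause headed by 'told'.
— Alice: subject of the clause headed by 'declared'; c-commands the pronoun but lies outside its binding domain — allowed.
— Ava's wife: subject of the clause headed by 'told'; c-commands the pronoun within its binding domain — blocked (Principle B).
— Vera: object of the clause headed by 'praised'; is c-commanded by the pronoun; coreference would bind this R-expression — blocked (Principle C).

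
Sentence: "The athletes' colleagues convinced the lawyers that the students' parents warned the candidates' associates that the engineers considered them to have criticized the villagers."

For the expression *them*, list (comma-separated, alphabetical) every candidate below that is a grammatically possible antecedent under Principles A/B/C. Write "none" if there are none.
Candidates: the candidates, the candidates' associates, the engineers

*them* is a pronoun; Principle B requires it to be free in its binding domain — the clause headed by 'considered'.
— the candidates: possessor inside the object DP of the clause headed by 'warned'; does not c-command the pronoun — Principle B does not apply; allowed.
— the candidates' associates: object of the clause headed by 'warned'; c-commands the pronoun but lies outside its binding domain — allowed.
— the engineers: subject of the clause headed by 'considered'; c-commands the pronoun within its binding domain — blocked (Principle B).

the candidates, the candidates' associates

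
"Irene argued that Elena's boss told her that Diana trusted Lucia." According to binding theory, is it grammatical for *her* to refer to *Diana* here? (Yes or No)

*Diana* is an R-expression; Principle C requires it to be free (not bound by any c-commanding expression).
— her: object of the clause headed by 'told'; the pronoun c-commands the R-expression — coreference blocked (Principle C).

No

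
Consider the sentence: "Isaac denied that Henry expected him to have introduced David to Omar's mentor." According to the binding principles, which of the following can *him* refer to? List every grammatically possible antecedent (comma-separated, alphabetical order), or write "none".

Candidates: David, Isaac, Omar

*him* is a pronoun; Principle B requires it to be free in its binding domain — the clause headed by 'expected'.
— David: object of the clause headed by 'introduced'; is c-commanded by the pronoun; coreference would bind this R-expression — blocked (Principle C).
— Isaac: subject of the matrix clause; c-commands the pronoun but lies outside its binding domain — allowed.
— Omar: possessor inside the second object DP of the clause headed by 'introduced'; is c-commanded by the pronoun; coreference would bind this R-expression — blocked (Principle C).

Isaac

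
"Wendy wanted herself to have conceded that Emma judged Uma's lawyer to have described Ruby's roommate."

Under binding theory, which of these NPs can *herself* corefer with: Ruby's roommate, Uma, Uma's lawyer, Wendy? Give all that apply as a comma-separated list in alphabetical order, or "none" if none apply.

Wendy

*herself* is a reflexive; Principle A requires it to be bound within its binding domain — the matrix clause.
— Ruby's roommate: object of the clause headed by 'described'; does not c-command the reflexive — cannot bind it (Principle A).
— Uma: possessor inside the subject DP of the clause headed by 'described'; does not c-command the reflexive — cannot bind it (Principle A).
— Uma's lawyer: subject of the clause headed by 'described'; does not c-command the reflexive — cannot bind it (Principle A).
— Wendy: subject of the matrix clause; c-commands the reflexive within its binding domain — allowed (Principle A).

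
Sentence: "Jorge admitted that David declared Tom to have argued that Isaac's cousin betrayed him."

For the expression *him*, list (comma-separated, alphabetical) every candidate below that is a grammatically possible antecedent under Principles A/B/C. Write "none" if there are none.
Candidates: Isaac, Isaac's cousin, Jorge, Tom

*him* is a pronoun; Principle B requires it to be free in its binding domain — the clause headed by 'betrayed'.
— Isaac: possessor inside the subject DP of the clause headed by 'betrayed'; does not c-command the pronoun — Principle B does not apply; allowed.
— Isaac's cousin: subject of the clause headed by 'betrayed'; c-commands the pronoun within its binding domain — blocked (Principle B).
— Jorge: subject of the matrix clause; c-commands the pronoun but lies outside its binding domain — allowed.
— Tom: subject of the clause headed by 'argued'; c-commands the pronoun but lies outside its binding domain — allowed.

Isaac, Jorge, Tom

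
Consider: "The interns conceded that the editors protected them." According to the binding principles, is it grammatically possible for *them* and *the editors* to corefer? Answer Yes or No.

No

*them* is a pronoun; Principle B requires it to be free in its binding domain — the clause headed by 'protected'.
— the editors: subject of the clause headed by 'protected'; c-commands the pronoun within its binding domain — blocked (Principle B).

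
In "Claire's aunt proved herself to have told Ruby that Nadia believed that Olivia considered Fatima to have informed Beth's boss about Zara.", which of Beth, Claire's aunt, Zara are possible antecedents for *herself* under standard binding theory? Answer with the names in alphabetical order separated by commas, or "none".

*herself* is a reflexive; Principle A requires it to be bound within its binding domain — the matrix clause.
— Beth: possessor inside the object DP of the clause headed by 'informed'; does not c-command the reflexive — cannot bind it (Principle A).
— Claire's aunt: subject of the matrix clause; c-commands the reflexive within its binding domain — allowed (Principle A).
— Zara: second object of the clause headed by 'informed'; does not c-command the reflexive — cannot bind it (Principle A).

Claire's aunt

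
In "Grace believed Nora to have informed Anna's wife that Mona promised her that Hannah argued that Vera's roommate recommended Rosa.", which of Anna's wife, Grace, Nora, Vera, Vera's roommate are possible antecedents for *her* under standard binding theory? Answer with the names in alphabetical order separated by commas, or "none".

Anna's wife, Grace, Nora

*her* is a pronoun; Principle B requires it to be free in its binding domain — the clause headed by 'promised'.
— Anna's wife: object of the clause headed by 'informed'; c-commands the pronoun but lies outside its binding domain — allowed.
— Grace: subject of the matrix clause; c-commands the pronoun but lies outside its binding domain — allowed.
— Nora: subject of the clause headed by 'informed'; c-commands the pronoun but lies outside its binding domain — allowed.
— Vera: possessor inside the subject DP of the clause headed by 'recommended'; is c-commanded by the pronoun; coreference would bind this R-expression — blocked (Principle C).
— Vera's roommate: subject of the clause headed by 'recommended'; is c-commanded by the pronoun; coreference would bind this R-expression — blocked (Principle C).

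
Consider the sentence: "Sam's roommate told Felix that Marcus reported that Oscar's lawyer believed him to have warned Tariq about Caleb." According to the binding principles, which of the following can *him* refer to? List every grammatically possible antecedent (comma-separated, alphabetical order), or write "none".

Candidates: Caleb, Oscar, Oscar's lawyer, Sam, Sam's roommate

*him* is a pronoun; Principle B requires it to be free in its binding domain — the clause headed by 'believed'.
— Caleb: second object of the clause headed by 'warned'; is c-commanded by the pronoun; coreference would bind this R-expression — blocked (Principle C).
— Oscar: possessor inside the subject DP of the clause headed by 'believed'; does not c-command the pronoun — Principle B does not apply; allowed.
— Oscar's lawyer: subject of the clause headed by 'believed'; c-commands the pronoun within its binding domain — blocked (Principle B).
— Sam: possessor inside the subject DP of the matrix clause; does not c-command the pronoun — Principle B does not apply; allowed.
— Sam's roommate: subject of the matrix clause; c-commands the pronoun but lies outside its binding domain — allowed.

Oscar, Sam, Sam's roommate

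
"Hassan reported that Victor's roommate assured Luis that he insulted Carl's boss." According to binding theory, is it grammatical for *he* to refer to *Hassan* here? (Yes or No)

Yes

*Hassan* is an R-expression; Principle C requires it to be free (not bound by any c-commanding expression).
— he: subject of the clause headed by 'insulted'; the pronoun does not c-command the R-expression — coreference allowed.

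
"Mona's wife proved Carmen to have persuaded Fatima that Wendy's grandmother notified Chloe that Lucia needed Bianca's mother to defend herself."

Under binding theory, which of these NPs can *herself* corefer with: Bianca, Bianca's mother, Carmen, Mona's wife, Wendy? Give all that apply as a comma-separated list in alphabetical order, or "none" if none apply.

*herself* is a reflexive; Principle A requires it to be bound within its binding domain — the clause headed by 'defend'.
— Bianca: possessor inside the subject DP of the clause headed by 'defend'; does not c-command the reflexive — cannot bind it (Principle A).
— Bianca's mother: subject of the clause headed by 'defend'; c-commands the reflexive within its binding domain — allowed (Principle A).
— Carmen: subject of the clause headed by 'persuaded'; c-commands the reflexive but lies outside its binding domain — cannot bind it (Principle A).
— Mona's wife: subject of the matrix clause; c-commands the reflexive but lies outside its binding domain — cannot bind it (Principle A).
— Wendy: possessor inside the subject DP of the clause headed by 'notified'; does not c-command the reflexive — cannot bind it (Principle A).

Bianca's mother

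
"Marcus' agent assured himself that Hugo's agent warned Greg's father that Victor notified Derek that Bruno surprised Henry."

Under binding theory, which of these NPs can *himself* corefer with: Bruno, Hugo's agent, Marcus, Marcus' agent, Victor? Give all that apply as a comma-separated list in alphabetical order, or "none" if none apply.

*himself* is a reflexive; Principle A requires it to be bound within its binding domain — the matrix clause.
— Bruno: subject of the clause headed by 'surprised'; does not c-command the reflexive — cannot bind it (Principle A).
— Hugo's agent: subject of the clause headed by 'warned'; does not c-command the reflexive — cannot bind it (Principle A).
— Marcus: possessor inside the subject DP of the matrix clause; does not c-command the reflexive — cannot bind it (Principle A).
— Marcus' agent: subject of the matrix clause; c-commands the reflexive within its binding domain — allowed (Principle A).
— Victor: subject of the clause headed by 'notified'; does not c-command the reflexive — cannot bind it (Principle A).

Marcus' agent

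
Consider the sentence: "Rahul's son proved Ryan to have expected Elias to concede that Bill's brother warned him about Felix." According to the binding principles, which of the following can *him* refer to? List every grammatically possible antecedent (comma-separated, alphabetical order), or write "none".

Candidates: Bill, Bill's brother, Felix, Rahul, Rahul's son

*him* is a pronoun; Principle B requires it to be free in its binding domain — the clause headed by 'warned'.
— Bill: possessor inside the subject DP of the clause headed by 'warned'; does not c-command the pronoun — Principle B does not apply; allowed.
— Bill's brother: subject of the clause headed by 'warned'; c-commands the pronoun within its binding domain — blocked (Principle B).
— Felix: second object of the clause headed by 'warned'; is c-commanded by the pronoun; coreference would bind this R-expression — blocked (Principle C).
— Rahul: possessor inside the subject DP of the matrix clause; does not c-command the pronoun — Principle B does not apply; allowed.
— Rahul's son: subject of the matrix clause; c-commands the pronoun but lies outside its binding domain — allowed.

Bill, Rahul, Rahul's son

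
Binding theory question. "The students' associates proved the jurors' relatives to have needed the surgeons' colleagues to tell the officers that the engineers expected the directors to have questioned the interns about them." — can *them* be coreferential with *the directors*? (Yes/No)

*them* is a pronoun; Principle B requires it to be free in its binding domain — the clause headed by 'questioned'.
— the directors: subject of the clause headed by 'questioned'; c-commands the pronoun within its binding domain — blocked (Principle B).

No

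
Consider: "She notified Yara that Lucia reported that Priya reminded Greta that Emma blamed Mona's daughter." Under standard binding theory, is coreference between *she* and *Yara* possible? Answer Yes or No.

*Yara* is an R-expression; Principle C requires it to be free (not bound by any c-commanding expression).
— she: subject of the matrix clause; the pronoun c-commands the R-expression — coreference blocked (Principle C).

No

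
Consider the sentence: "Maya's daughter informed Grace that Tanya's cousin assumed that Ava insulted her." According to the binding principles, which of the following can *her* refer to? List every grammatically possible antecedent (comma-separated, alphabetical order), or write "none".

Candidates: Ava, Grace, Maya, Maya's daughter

Grace, Maya, Maya's daughter

*her* is a pronoun; Principle B requires it to be free in its binding domain — the clause headed by 'insulted'.
— Ava: subject of the clause headed by 'insulted'; c-commands the pronoun within its binding domain — blocked (Principle B).
— Grace: object of the matrix clause; c-commands the pronoun but lies outside its binding domain — allowed.
— Maya: possessor inside the subject DP of the matrix clause; does not c-command the pronoun — Principle B does not apply; allowed.
— Maya's daughter: subject of the matrix clause; c-commands the pronoun but lies outside its binding domain — allowed.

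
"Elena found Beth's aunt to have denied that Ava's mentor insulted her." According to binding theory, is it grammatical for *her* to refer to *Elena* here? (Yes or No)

Yes

*Elena* is an R-expression; Principle C requires it to be free (not bound by any c-commanding expression).
— her: object of the clause headed by 'insulted'; the pronoun does not c-command the R-expression — coreference allowed.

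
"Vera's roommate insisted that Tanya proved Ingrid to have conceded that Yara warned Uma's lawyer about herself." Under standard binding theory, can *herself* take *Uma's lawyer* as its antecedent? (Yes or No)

*herself* is a reflexive; Principle A requires it to be bound within its binding domain — the clause headed by 'warned'.
— Uma's lawyer: object of the clause headed by 'warned'; c-commands the reflexive within its binding domain — allowed (Principle A).

Yes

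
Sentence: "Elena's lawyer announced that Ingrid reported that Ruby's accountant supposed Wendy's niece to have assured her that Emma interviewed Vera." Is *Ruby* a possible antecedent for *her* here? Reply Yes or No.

*her* is a pronoun; Principle B requires it to be free in its binding domain — the clause headed by 'assured'.
— Ruby: possessor inside the subject DP of the clause headed by 'supposed'; does not c-command the pronoun — Principle B does not apply; allowed.

Yes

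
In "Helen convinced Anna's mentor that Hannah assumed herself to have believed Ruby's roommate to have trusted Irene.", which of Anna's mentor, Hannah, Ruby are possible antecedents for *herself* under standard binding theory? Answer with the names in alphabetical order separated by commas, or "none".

Hannah

*herself* is a reflexive; Principle A requires it to be bound within its binding domain — the clause headed by 'assumed'.
— Anna's mentor: object of the matrix clause; c-commands the reflexive but lies outside its binding domain — cannot bind it (Principle A).
— Hannah: subject of the clause headed by 'assumed'; c-commands the reflexive within its binding domain — allowed (Principle A).
— Ruby: possessor inside the subject DP of the clause headed by 'trusted'; does not c-command the reflexive — cannot bind it (Principle A).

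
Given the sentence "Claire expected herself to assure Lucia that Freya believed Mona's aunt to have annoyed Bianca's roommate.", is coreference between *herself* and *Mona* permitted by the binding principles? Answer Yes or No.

*herself* is a reflexive; Principle A requires it to be bound within its binding domain — the matrix clause.
— Mona: possessor inside the subject DP of the clause headed by 'annoyed'; does not c-command the reflexive — cannot bind it (Principle A).

No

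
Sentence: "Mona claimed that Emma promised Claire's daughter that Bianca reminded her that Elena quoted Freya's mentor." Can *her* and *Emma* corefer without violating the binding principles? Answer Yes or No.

*Emma* is an R-expression; Principle C requires it to be free (not bound by any c-commanding expression).
— her: object of the clause headed by 'reminded'; the pronoun does not c-command the R-expression — coreference allowed.

Yes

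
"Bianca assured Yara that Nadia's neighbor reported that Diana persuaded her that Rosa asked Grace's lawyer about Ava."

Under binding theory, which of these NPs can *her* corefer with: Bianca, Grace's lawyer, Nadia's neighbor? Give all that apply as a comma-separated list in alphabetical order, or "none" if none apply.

Bianca, Nadia's neighbor

*her* is a pronoun; Principle B requires it to be free in its binding domain — the clause headed by 'persuaded'.
— Bianca: subject of the matrix clause; c-commands the pronoun but lies outside its binding domain — allowed.
— Grace's lawyer: object of the clause headed by 'asked'; is c-commanded by the pronoun; coreference would bind this R-expression — blocked (Principle C).
— Nadia's neighbor: subject of the clause headed by 'reported'; c-commands the pronoun but lies outside its binding domain — allowed.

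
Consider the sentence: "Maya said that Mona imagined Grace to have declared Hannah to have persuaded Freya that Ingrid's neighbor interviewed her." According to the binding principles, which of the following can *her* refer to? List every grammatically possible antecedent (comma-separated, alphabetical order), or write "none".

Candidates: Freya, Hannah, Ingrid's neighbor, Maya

*her* is a pronoun; Principle B requires it to be free in its binding domain — the clause headed by 'interviewed'.
— Freya: object of the clause headed by 'persuaded'; c-commands the pronoun but lies outside its binding domain — allowed.
— Hannah: subject of the clause headed by 'persuaded'; c-commands the pronoun but lies outside its binding domain — allowed.
— Ingrid's neighbor: subject of the clause headed by 'interviewed'; c-commands the pronoun within its binding domain — blocked (Principle B).
— Maya: subject of the matrix clause; c-commands the pronoun but lies outside its binding domain — allowed.

Freya, Hannah, Maya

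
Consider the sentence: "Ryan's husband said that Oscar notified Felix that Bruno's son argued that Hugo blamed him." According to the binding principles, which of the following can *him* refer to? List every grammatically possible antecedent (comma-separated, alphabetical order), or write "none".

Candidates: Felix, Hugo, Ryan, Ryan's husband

*him* is a pronoun; Principle B requires it to be free in its binding domain — the clause headed by 'blamed'.
— Felix: object of the clause headed by 'notified'; c-commands the pronoun but lies outside its binding domain — allowed.
— Hugo: subject of the clause headed by 'blamed'; c-commands the pronoun within its binding domain — blocked (Principle B).
— Ryan: possessor inside the subject DP of the matrix clause; does not c-command the pronoun — Principle B does not apply; allowed.
— Ryan's husband: subject of the matrix clause; c-commands the pronoun but lies outside its binding domain — allowed.

Felix, Ryan, Ryan's husband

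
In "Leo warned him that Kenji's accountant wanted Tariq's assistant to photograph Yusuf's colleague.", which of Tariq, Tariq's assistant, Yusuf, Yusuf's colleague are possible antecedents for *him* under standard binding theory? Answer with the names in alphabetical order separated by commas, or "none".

none

*him* is a pronoun; Principle B requires it to be free in its binding domain — the matrix clause.
— Tariq: possessor inside the subject DP of the clause headed by 'photograph'; is c-commanded by the pronoun; coreference would bind this R-expression — blocked (Principle C).
— Tariq's assistant: subject of the clause headed by 'photograph'; is c-commanded by the pronoun; coreference would bind this R-expression — blocked (Principle C).
— Yusuf: possessor inside the object DP of the clause headed by 'photograph'; is c-commanded by the pronoun; coreference would bind this R-expression — blocked (Principle C).
— Yusuf's colleague: object of the clause headed by 'photograph'; is c-commanded by the pronoun; coreference would bind this R-expression — blocked (Principle C).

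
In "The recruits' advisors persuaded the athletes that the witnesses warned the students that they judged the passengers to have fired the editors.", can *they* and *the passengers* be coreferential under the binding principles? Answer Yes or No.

*the passengers* is an R-expression; Principle C requires it to be free (not bound by any c-commanding expression).
— they: subject of the clause headed by 'judged'; the pronoun c-commands the R-expression — coreference blocked (Principle C).

No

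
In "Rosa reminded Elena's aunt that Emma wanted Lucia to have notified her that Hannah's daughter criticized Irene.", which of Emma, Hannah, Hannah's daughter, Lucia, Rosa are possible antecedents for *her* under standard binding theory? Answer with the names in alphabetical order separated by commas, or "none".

Emma, Rosa

*her* is a pronoun; Principle B requires it to be free in its binding domain — the clause headed by 'notified'.
— Emma: subject of the clause headed by 'wanted'; c-commands the pronoun but lies outside its binding domain — allowed.
— Hannah: possessor inside the subject DP of the clause headed by 'criticized'; is c-commanded by the pronoun; coreference would bind this R-expression — blocked (Principle C).
— Hannah's daughter: subject of the clause headed by 'criticized'; is c-commanded by the pronoun; coreference would bind this R-expression — blocked (Principle C).
— Lucia: subject of the clause headed by 'notified'; c-commands the pronoun within its binding domain — blocked (Principle B).
— Rosa: subject of the matrix clause; c-commands the pronoun but lies outside its binding domain — allowed.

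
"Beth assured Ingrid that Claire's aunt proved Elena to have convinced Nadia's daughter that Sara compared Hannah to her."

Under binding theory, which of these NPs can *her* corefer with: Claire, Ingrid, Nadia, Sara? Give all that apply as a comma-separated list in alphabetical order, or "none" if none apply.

Claire, Ingrid, Nadia

*her* is a pronoun; Principle B requires it to be free in its binding domain — the clause headed by 'compared'.
— Claire: possessor inside the subject DP of the clause headed by 'proved'; does not c-command the pronoun — Principle B does not apply; allowed.
— Ingrid: object of the matrix clause; c-commands the pronoun but lies outside its binding domain — allowed.
— Nadia: possessor inside the object DP of the clause headed by 'convinced'; does not c-command the pronoun — Principle B does not apply; allowed.
— Sara: subject of the clause headed by 'compared'; c-commands the pronoun within its binding domain — blocked (Principle B).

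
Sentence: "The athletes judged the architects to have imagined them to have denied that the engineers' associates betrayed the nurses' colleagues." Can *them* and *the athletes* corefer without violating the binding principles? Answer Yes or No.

Yes

*the athletes* is an R-expression; Principle C requires it to be free (not bound by any c-commanding expression).
— them: subject of the clause headed by 'denied'; the pronoun does not c-command the R-expression — coreference allowed.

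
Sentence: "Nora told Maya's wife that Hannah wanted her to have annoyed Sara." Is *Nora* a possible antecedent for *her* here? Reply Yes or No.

*her* is a pronoun; Principle B requires it to be free in its binding domain — the clause headed by 'wanted'.
— Nora: subject of the matrix clause; c-commands the pronoun but lies outside its binding domain — allowed.

Yes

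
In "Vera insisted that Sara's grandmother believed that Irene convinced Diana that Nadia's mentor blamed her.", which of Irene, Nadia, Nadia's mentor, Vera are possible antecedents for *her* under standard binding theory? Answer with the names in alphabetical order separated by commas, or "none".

Irene, Nadia, Vera

*her* is a pronoun; Principle B requires it to be free in its binding domain — the clause headed by 'blamed'.
— Irene: subject of the clause headed by 'convinced'; c-commands the pronoun but lies outside its binding domain — allowed.
— Nadia: possessor inside the subject DP of the clause headed by 'blamed'; does not c-command the pronoun — Principle B does not apply; allowed.
— Nadia's mentor: subject of the clause headed by 'blamed'; c-commands the pronoun within its binding domain — blocked (Principle B).
— Vera: subject of the matrix clause; c-commands the pronoun but lies outside its binding domain — allowed.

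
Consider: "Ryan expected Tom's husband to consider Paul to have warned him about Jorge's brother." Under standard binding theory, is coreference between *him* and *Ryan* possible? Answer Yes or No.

*Ryan* is an R-expression; Principle C requires it to be free (not bound by any c-commanding expression).
— him: object of the clause headed by 'warned'; the pronoun does not c-command the R-expression — coreference allowed.

Yes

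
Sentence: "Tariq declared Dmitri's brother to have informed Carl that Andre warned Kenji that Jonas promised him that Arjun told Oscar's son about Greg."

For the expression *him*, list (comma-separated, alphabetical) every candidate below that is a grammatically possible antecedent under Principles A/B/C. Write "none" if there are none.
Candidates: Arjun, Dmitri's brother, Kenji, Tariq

Dmitri's brother, Kenji, Tariq

*him* is a pronoun; Principle B requires it to be free in its binding domain — the clause headed by 'promised'.
— Arjun: subject of the clause headed by 'told'; is c-commanded by the pronoun; coreference would bind this R-expression — blocked (Principle C).
— Dmitri's brother: subject of the clause headed by 'informed'; c-commands the pronoun but lies outside its binding domain — allowed.
— Kenji: object of the clause headed by 'warned'; c-commands the pronoun but lies outside its binding domain — allowed.
— Tariq: subject of the matrix clause; c-commands the pronoun but lies outside its binding domain — allowed.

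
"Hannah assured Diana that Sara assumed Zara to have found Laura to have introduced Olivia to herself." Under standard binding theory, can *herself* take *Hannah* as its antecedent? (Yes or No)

*herself* is a reflexive; Principle A requires it to be bound within its binding domain — the clause headed by 'introduced'.
— Hannah: subject of the matrix clause; c-commands the reflexive but lies outside its binding domain — cannot bind it (Principle A).

No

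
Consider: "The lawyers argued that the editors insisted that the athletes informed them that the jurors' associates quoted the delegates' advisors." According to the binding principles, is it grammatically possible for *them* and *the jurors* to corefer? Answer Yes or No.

No

*them* is a pronoun; Principle B requires it to be free in its binding domain — the clause headed by 'informed'.
— the jurors: possessor inside the subject DP of the clause headed by 'quoted'; is c-commanded by the pronoun; coreference would bind this R-expression — blocked (Principle C).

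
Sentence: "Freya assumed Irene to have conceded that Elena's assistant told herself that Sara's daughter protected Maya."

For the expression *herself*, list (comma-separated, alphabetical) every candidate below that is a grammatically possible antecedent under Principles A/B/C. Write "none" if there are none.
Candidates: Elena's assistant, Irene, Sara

Elena's assistant

*herself* is a reflexive; Principle A requires it to be bound within its binding domain — the clause headed by 'told'.
— Elena's assistant: subject of the clause headed by 'told'; c-commands the reflexive within its binding domain — allowed (Principle A).
— Irene: subject of the clause headed by 'conceded'; c-commands the reflexive but lies outside its binding domain — cannot bind it (Principle A).
— Sara: possessor inside the subject DP of the clause headed by 'protected'; does not c-command the reflexive — cannot bind it (Principle A).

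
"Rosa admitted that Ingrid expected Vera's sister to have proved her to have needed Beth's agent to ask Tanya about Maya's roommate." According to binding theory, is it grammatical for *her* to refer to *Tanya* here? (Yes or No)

*Tanya* is an R-expression; Principle C requires it to be free (not bound by any c-commanding expression).
— her: subject of the clause headed by 'needed'; the pronoun c-commands the R-expression — coreference blocked (Principle C).

No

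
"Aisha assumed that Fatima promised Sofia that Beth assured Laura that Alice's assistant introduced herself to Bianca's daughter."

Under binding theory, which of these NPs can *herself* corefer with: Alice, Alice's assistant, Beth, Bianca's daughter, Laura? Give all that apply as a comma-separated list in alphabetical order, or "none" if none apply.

Alice's assistant

*herself* is a reflexive; Principle A requires it to be bound within its binding domain — the clause headed by 'introduced'.
— Alice: possessor inside the subject DP of the clause headed by 'introduced'; does not c-command the reflexive — cannot bind it (Principle A).
— Alice's assistant: subject of the clause headed by 'introduced'; c-commands the reflexive within its binding domain — allowed (Principle A).
— Beth: subject of the clause headed by 'assured'; c-commands the reflexive but lies outside its binding domain — cannot bind it (Principle A).
— Bianca's daughter: second object of the clause headed by 'introduced'; does not c-command the reflexive — cannot bind it (Principle A).
— Laura: object of the clause headed by 'assured'; c-commands the reflexive but lies outside its binding domain — cannot bind it (Principle A).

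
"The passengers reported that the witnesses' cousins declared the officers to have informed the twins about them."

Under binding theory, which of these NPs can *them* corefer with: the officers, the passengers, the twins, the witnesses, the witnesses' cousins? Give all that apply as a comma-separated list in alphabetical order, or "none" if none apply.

*them* is a pronoun; Principle B requires it to be free in its binding domain — the clause headed by 'informed'.
— the officers: subject of the clause headed by 'informed'; c-commands the pronoun within its binding domain — blocked (Principle B).
— the passengers: subject of the matrix clause; c-commands the pronoun but lies outside its binding domain — allowed.
— the twins: object of the clause headed by 'informed'; c-commands the pronoun within its binding domain — blocked (Principle B).
— the witnesses: possessor inside the subject DP of the clause headed by 'declared'; does not c-command the pronoun — Principle B does not apply; allowed.
— the witnesses' cousins: subject of the clause headed by 'declared'; c-commands the pronoun but lies outside its binding domain — allowed.

the passengers, the witnesses, the witnesses' cousins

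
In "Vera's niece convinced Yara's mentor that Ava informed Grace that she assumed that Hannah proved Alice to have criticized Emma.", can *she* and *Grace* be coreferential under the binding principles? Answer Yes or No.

Yes

*Grace* is an R-expression; Principle C requires it to be free (not bound by any c-commanding expression).
— she: subject of the clause headed by 'assumed'; the pronoun does not c-command the R-expression — coreference allowed.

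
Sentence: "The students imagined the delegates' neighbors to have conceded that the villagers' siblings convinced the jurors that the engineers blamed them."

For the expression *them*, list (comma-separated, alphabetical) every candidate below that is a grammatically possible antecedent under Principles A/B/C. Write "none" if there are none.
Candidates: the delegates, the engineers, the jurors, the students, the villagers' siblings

*them* is a pronoun; Principle B requires it to be free in its binding domain — the clause headed by 'blamed'.
— the delegates: possessor inside the subject DP of the clause headed by 'conceded'; does not c-command the pronoun — Principle B does not apply; allowed.
— the engineers: subject of the clause headed by 'blamed'; c-commands the pronoun within its binding domain — blocked (Principle B).
— the jurors: object of the clause headed by 'convinced'; c-commands the pronoun but lies outside its binding domain — allowed.
— the students: subject of the matrix clause; c-commands the pronoun but lies outside its binding domain — allowed.
— the villagers' siblings: subject of the clause headed by 'convinced'; c-commands the pronoun but lies outside its binding domain — allowed.

the delegates, the jurors, the students, the villagers' siblings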